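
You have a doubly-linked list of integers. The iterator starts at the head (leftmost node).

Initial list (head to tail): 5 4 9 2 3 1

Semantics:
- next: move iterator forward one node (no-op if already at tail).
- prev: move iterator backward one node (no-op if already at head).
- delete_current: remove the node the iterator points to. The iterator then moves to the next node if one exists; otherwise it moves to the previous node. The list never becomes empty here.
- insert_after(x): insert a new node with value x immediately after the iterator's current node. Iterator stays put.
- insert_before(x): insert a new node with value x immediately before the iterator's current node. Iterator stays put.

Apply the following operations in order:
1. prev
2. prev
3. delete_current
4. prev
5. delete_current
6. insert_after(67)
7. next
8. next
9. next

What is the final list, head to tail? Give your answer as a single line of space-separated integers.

After 1 (prev): list=[5, 4, 9, 2, 3, 1] cursor@5
After 2 (prev): list=[5, 4, 9, 2, 3, 1] cursor@5
After 3 (delete_current): list=[4, 9, 2, 3, 1] cursor@4
After 4 (prev): list=[4, 9, 2, 3, 1] cursor@4
After 5 (delete_current): list=[9, 2, 3, 1] cursor@9
After 6 (insert_after(67)): list=[9, 67, 2, 3, 1] cursor@9
After 7 (next): list=[9, 67, 2, 3, 1] cursor@67
After 8 (next): list=[9, 67, 2, 3, 1] cursor@2
After 9 (next): list=[9, 67, 2, 3, 1] cursor@3

Answer: 9 67 2 3 1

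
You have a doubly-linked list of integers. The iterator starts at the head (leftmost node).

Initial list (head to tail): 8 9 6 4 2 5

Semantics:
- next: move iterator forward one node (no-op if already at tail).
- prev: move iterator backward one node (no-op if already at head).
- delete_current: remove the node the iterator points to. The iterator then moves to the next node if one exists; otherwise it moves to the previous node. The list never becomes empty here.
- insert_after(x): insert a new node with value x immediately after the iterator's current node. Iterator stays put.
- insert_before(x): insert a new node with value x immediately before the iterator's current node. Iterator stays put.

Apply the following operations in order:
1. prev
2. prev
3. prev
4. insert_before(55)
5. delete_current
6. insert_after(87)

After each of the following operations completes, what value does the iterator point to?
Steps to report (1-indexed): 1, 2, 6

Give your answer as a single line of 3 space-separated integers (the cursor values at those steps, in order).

Answer: 8 8 9

Derivation:
After 1 (prev): list=[8, 9, 6, 4, 2, 5] cursor@8
After 2 (prev): list=[8, 9, 6, 4, 2, 5] cursor@8
After 3 (prev): list=[8, 9, 6, 4, 2, 5] cursor@8
After 4 (insert_before(55)): list=[55, 8, 9, 6, 4, 2, 5] cursor@8
After 5 (delete_current): list=[55, 9, 6, 4, 2, 5] cursor@9
After 6 (insert_after(87)): list=[55, 9, 87, 6, 4, 2, 5] cursor@9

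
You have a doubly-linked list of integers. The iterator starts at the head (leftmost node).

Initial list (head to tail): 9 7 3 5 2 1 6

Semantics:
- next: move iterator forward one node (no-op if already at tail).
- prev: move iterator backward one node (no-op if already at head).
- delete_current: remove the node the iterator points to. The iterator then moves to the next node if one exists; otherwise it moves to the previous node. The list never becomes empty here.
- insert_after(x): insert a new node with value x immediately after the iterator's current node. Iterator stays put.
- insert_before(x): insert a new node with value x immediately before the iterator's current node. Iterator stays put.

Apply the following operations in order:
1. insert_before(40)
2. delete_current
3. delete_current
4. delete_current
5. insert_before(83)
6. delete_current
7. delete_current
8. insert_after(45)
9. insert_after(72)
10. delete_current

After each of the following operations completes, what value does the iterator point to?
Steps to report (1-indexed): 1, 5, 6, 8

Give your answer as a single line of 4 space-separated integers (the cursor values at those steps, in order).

After 1 (insert_before(40)): list=[40, 9, 7, 3, 5, 2, 1, 6] cursor@9
After 2 (delete_current): list=[40, 7, 3, 5, 2, 1, 6] cursor@7
After 3 (delete_current): list=[40, 3, 5, 2, 1, 6] cursor@3
After 4 (delete_current): list=[40, 5, 2, 1, 6] cursor@5
After 5 (insert_before(83)): list=[40, 83, 5, 2, 1, 6] cursor@5
After 6 (delete_current): list=[40, 83, 2, 1, 6] cursor@2
After 7 (delete_current): list=[40, 83, 1, 6] cursor@1
After 8 (insert_after(45)): list=[40, 83, 1, 45, 6] cursor@1
After 9 (insert_after(72)): list=[40, 83, 1, 72, 45, 6] cursor@1
After 10 (delete_current): list=[40, 83, 72, 45, 6] cursor@72

Answer: 9 5 2 1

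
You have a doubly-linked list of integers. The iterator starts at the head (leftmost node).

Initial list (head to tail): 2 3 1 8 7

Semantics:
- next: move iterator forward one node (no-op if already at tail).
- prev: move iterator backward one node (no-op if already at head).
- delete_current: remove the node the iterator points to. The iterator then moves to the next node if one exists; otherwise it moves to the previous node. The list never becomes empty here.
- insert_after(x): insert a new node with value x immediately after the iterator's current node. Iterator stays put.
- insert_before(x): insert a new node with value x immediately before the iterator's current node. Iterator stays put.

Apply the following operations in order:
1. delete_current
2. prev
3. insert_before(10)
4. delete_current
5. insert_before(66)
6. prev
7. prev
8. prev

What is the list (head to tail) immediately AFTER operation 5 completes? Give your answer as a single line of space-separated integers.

After 1 (delete_current): list=[3, 1, 8, 7] cursor@3
After 2 (prev): list=[3, 1, 8, 7] cursor@3
After 3 (insert_before(10)): list=[10, 3, 1, 8, 7] cursor@3
After 4 (delete_current): list=[10, 1, 8, 7] cursor@1
After 5 (insert_before(66)): list=[10, 66, 1, 8, 7] cursor@1

Answer: 10 66 1 8 7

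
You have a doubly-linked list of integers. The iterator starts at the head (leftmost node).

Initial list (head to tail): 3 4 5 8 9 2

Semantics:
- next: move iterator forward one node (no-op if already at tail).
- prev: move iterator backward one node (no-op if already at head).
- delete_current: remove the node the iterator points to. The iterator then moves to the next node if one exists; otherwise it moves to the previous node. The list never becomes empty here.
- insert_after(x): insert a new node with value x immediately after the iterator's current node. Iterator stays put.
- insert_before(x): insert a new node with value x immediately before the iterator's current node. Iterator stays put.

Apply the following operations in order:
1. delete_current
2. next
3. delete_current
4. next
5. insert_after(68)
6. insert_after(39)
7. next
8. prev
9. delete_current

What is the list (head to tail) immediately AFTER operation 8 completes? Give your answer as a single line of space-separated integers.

Answer: 4 8 9 39 68 2

Derivation:
After 1 (delete_current): list=[4, 5, 8, 9, 2] cursor@4
After 2 (next): list=[4, 5, 8, 9, 2] cursor@5
After 3 (delete_current): list=[4, 8, 9, 2] cursor@8
After 4 (next): list=[4, 8, 9, 2] cursor@9
After 5 (insert_after(68)): list=[4, 8, 9, 68, 2] cursor@9
After 6 (insert_after(39)): list=[4, 8, 9, 39, 68, 2] cursor@9
After 7 (next): list=[4, 8, 9, 39, 68, 2] cursor@39
After 8 (prev): list=[4, 8, 9, 39, 68, 2] cursor@9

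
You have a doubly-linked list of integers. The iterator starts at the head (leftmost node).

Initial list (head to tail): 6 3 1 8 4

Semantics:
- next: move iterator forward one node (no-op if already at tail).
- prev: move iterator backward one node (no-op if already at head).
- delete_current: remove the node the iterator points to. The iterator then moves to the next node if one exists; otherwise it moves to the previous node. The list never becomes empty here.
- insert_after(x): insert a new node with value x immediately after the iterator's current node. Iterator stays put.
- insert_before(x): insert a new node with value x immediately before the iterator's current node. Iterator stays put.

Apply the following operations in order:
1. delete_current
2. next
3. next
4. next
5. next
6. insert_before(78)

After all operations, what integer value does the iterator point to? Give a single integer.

Answer: 4

Derivation:
After 1 (delete_current): list=[3, 1, 8, 4] cursor@3
After 2 (next): list=[3, 1, 8, 4] cursor@1
After 3 (next): list=[3, 1, 8, 4] cursor@8
After 4 (next): list=[3, 1, 8, 4] cursor@4
After 5 (next): list=[3, 1, 8, 4] cursor@4
After 6 (insert_before(78)): list=[3, 1, 8, 78, 4] cursor@4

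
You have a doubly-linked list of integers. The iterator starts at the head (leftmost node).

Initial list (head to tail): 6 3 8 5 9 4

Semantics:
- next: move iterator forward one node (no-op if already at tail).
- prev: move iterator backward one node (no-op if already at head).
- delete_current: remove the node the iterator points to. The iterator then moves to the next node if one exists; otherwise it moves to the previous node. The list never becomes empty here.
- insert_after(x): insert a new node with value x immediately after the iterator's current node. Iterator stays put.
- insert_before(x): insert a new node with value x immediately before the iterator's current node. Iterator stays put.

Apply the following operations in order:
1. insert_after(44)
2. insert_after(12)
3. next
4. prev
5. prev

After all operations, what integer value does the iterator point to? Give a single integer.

After 1 (insert_after(44)): list=[6, 44, 3, 8, 5, 9, 4] cursor@6
After 2 (insert_after(12)): list=[6, 12, 44, 3, 8, 5, 9, 4] cursor@6
After 3 (next): list=[6, 12, 44, 3, 8, 5, 9, 4] cursor@12
After 4 (prev): list=[6, 12, 44, 3, 8, 5, 9, 4] cursor@6
After 5 (prev): list=[6, 12, 44, 3, 8, 5, 9, 4] cursor@6

Answer: 6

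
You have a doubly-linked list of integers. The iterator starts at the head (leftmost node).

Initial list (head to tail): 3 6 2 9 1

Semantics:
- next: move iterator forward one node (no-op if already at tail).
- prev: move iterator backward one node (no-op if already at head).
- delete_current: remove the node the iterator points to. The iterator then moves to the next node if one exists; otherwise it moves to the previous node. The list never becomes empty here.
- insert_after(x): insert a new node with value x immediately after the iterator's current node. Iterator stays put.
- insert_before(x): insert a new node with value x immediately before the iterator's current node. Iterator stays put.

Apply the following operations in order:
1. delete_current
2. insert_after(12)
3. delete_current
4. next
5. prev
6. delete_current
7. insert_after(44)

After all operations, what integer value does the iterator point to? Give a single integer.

After 1 (delete_current): list=[6, 2, 9, 1] cursor@6
After 2 (insert_after(12)): list=[6, 12, 2, 9, 1] cursor@6
After 3 (delete_current): list=[12, 2, 9, 1] cursor@12
After 4 (next): list=[12, 2, 9, 1] cursor@2
After 5 (prev): list=[12, 2, 9, 1] cursor@12
After 6 (delete_current): list=[2, 9, 1] cursor@2
After 7 (insert_after(44)): list=[2, 44, 9, 1] cursor@2

Answer: 2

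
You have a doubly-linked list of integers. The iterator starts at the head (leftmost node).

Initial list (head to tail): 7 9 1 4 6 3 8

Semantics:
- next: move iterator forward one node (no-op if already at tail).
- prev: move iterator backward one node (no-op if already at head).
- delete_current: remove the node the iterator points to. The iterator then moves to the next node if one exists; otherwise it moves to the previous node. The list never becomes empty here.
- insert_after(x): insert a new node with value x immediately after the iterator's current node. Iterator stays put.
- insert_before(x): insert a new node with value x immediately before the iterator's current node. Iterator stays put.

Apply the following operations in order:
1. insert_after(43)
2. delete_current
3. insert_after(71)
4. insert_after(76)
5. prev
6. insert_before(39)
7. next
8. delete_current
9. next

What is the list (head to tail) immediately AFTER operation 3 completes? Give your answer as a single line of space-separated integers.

After 1 (insert_after(43)): list=[7, 43, 9, 1, 4, 6, 3, 8] cursor@7
After 2 (delete_current): list=[43, 9, 1, 4, 6, 3, 8] cursor@43
After 3 (insert_after(71)): list=[43, 71, 9, 1, 4, 6, 3, 8] cursor@43

Answer: 43 71 9 1 4 6 3 8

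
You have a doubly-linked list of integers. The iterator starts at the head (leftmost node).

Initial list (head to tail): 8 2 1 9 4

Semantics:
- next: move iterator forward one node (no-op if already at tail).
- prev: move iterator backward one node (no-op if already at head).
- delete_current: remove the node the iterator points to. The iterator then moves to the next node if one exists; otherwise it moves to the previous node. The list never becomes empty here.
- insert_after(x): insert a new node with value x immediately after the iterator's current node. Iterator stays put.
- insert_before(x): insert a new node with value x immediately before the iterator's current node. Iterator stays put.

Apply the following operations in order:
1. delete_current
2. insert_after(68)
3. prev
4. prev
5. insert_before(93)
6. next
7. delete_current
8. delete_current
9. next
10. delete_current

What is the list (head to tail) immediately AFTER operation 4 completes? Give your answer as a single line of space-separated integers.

After 1 (delete_current): list=[2, 1, 9, 4] cursor@2
After 2 (insert_after(68)): list=[2, 68, 1, 9, 4] cursor@2
After 3 (prev): list=[2, 68, 1, 9, 4] cursor@2
After 4 (prev): list=[2, 68, 1, 9, 4] cursor@2

Answer: 2 68 1 9 4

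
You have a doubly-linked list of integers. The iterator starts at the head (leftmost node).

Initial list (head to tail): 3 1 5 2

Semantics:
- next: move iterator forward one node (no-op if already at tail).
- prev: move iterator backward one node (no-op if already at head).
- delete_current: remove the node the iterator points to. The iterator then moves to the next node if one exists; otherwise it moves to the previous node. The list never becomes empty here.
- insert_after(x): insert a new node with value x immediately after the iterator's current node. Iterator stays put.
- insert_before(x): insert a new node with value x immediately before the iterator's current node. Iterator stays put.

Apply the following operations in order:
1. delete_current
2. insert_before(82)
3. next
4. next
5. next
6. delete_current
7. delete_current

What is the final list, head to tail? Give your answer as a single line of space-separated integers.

After 1 (delete_current): list=[1, 5, 2] cursor@1
After 2 (insert_before(82)): list=[82, 1, 5, 2] cursor@1
After 3 (next): list=[82, 1, 5, 2] cursor@5
After 4 (next): list=[82, 1, 5, 2] cursor@2
After 5 (next): list=[82, 1, 5, 2] cursor@2
After 6 (delete_current): list=[82, 1, 5] cursor@5
After 7 (delete_current): list=[82, 1] cursor@1

Answer: 82 1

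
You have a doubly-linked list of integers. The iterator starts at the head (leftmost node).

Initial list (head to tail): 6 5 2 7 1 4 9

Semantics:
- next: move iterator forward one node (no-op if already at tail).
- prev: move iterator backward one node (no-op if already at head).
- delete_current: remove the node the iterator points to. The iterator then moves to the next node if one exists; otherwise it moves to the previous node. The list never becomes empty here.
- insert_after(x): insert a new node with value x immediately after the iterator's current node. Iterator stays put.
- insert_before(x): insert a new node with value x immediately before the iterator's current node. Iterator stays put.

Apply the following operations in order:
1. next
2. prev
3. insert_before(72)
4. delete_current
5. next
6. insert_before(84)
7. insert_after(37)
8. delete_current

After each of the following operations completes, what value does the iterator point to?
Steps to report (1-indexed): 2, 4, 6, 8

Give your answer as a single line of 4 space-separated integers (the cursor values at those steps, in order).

Answer: 6 5 2 37

Derivation:
After 1 (next): list=[6, 5, 2, 7, 1, 4, 9] cursor@5
After 2 (prev): list=[6, 5, 2, 7, 1, 4, 9] cursor@6
After 3 (insert_before(72)): list=[72, 6, 5, 2, 7, 1, 4, 9] cursor@6
After 4 (delete_current): list=[72, 5, 2, 7, 1, 4, 9] cursor@5
After 5 (next): list=[72, 5, 2, 7, 1, 4, 9] cursor@2
After 6 (insert_before(84)): list=[72, 5, 84, 2, 7, 1, 4, 9] cursor@2
After 7 (insert_after(37)): list=[72, 5, 84, 2, 37, 7, 1, 4, 9] cursor@2
After 8 (delete_current): list=[72, 5, 84, 37, 7, 1, 4, 9] cursor@37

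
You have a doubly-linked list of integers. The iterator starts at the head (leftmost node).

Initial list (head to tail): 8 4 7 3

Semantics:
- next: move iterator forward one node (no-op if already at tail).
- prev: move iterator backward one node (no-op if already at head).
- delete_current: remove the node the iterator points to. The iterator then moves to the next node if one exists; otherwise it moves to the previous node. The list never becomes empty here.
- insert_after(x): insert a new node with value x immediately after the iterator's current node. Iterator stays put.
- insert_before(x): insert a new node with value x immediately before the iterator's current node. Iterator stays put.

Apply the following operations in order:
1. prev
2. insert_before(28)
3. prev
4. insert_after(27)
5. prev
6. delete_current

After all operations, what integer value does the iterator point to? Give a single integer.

After 1 (prev): list=[8, 4, 7, 3] cursor@8
After 2 (insert_before(28)): list=[28, 8, 4, 7, 3] cursor@8
After 3 (prev): list=[28, 8, 4, 7, 3] cursor@28
After 4 (insert_after(27)): list=[28, 27, 8, 4, 7, 3] cursor@28
After 5 (prev): list=[28, 27, 8, 4, 7, 3] cursor@28
After 6 (delete_current): list=[27, 8, 4, 7, 3] cursor@27

Answer: 27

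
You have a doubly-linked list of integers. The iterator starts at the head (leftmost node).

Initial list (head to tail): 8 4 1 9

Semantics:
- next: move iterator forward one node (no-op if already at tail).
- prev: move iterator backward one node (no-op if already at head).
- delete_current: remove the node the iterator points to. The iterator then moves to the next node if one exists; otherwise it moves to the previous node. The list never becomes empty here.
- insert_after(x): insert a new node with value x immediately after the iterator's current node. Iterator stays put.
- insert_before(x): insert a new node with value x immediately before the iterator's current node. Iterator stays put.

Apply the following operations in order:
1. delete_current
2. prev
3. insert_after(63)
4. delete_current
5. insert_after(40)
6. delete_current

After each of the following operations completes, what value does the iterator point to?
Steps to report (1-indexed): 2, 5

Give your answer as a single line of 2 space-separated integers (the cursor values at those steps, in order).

Answer: 4 63

Derivation:
After 1 (delete_current): list=[4, 1, 9] cursor@4
After 2 (prev): list=[4, 1, 9] cursor@4
After 3 (insert_after(63)): list=[4, 63, 1, 9] cursor@4
After 4 (delete_current): list=[63, 1, 9] cursor@63
After 5 (insert_after(40)): list=[63, 40, 1, 9] cursor@63
After 6 (delete_current): list=[40, 1, 9] cursor@40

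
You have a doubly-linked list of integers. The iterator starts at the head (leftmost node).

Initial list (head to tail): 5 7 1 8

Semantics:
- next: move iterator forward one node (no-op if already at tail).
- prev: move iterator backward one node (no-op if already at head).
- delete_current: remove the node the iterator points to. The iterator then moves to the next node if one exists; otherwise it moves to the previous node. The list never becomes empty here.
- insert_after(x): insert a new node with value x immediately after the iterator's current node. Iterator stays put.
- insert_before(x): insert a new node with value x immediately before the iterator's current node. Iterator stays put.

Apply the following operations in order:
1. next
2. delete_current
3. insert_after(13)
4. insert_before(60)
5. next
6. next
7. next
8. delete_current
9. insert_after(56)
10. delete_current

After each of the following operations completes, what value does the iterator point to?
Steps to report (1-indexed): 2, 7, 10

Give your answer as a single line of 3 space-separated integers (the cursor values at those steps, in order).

Answer: 1 8 56

Derivation:
After 1 (next): list=[5, 7, 1, 8] cursor@7
After 2 (delete_current): list=[5, 1, 8] cursor@1
After 3 (insert_after(13)): list=[5, 1, 13, 8] cursor@1
After 4 (insert_before(60)): list=[5, 60, 1, 13, 8] cursor@1
After 5 (next): list=[5, 60, 1, 13, 8] cursor@13
After 6 (next): list=[5, 60, 1, 13, 8] cursor@8
After 7 (next): list=[5, 60, 1, 13, 8] cursor@8
After 8 (delete_current): list=[5, 60, 1, 13] cursor@13
After 9 (insert_after(56)): list=[5, 60, 1, 13, 56] cursor@13
After 10 (delete_current): list=[5, 60, 1, 56] cursor@56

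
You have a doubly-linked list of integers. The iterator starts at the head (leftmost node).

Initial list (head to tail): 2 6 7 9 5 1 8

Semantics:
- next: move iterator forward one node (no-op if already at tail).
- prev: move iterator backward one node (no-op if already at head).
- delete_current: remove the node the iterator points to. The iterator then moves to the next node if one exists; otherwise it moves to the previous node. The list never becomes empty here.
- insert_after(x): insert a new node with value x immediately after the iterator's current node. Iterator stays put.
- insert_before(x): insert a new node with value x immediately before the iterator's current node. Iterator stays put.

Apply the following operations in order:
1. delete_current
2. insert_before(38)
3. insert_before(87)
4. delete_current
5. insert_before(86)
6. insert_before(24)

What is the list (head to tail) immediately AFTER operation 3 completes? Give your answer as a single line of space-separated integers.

Answer: 38 87 6 7 9 5 1 8

Derivation:
After 1 (delete_current): list=[6, 7, 9, 5, 1, 8] cursor@6
After 2 (insert_before(38)): list=[38, 6, 7, 9, 5, 1, 8] cursor@6
After 3 (insert_before(87)): list=[38, 87, 6, 7, 9, 5, 1, 8] cursor@6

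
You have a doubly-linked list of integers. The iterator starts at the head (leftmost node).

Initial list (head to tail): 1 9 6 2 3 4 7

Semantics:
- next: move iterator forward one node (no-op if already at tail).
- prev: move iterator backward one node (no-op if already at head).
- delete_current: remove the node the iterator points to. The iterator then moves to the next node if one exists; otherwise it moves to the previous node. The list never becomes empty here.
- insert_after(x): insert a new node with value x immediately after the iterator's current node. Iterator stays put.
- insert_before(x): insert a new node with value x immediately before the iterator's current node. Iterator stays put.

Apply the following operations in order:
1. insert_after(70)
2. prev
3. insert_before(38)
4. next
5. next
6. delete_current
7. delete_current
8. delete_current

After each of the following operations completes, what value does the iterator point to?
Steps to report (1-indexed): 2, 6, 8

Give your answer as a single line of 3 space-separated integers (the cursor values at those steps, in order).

Answer: 1 6 3

Derivation:
After 1 (insert_after(70)): list=[1, 70, 9, 6, 2, 3, 4, 7] cursor@1
After 2 (prev): list=[1, 70, 9, 6, 2, 3, 4, 7] cursor@1
After 3 (insert_before(38)): list=[38, 1, 70, 9, 6, 2, 3, 4, 7] cursor@1
After 4 (next): list=[38, 1, 70, 9, 6, 2, 3, 4, 7] cursor@70
After 5 (next): list=[38, 1, 70, 9, 6, 2, 3, 4, 7] cursor@9
After 6 (delete_current): list=[38, 1, 70, 6, 2, 3, 4, 7] cursor@6
After 7 (delete_current): list=[38, 1, 70, 2, 3, 4, 7] cursor@2
After 8 (delete_current): list=[38, 1, 70, 3, 4, 7] cursor@3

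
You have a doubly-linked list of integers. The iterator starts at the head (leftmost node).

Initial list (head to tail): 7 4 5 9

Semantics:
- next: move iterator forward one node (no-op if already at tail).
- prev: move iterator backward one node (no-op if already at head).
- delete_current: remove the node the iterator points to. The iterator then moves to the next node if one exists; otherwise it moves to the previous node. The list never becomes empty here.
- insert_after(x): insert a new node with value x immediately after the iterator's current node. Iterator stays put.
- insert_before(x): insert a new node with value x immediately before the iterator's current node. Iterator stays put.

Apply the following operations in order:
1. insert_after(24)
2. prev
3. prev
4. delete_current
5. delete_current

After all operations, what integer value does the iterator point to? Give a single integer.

Answer: 4

Derivation:
After 1 (insert_after(24)): list=[7, 24, 4, 5, 9] cursor@7
After 2 (prev): list=[7, 24, 4, 5, 9] cursor@7
After 3 (prev): list=[7, 24, 4, 5, 9] cursor@7
After 4 (delete_current): list=[24, 4, 5, 9] cursor@24
After 5 (delete_current): list=[4, 5, 9] cursor@4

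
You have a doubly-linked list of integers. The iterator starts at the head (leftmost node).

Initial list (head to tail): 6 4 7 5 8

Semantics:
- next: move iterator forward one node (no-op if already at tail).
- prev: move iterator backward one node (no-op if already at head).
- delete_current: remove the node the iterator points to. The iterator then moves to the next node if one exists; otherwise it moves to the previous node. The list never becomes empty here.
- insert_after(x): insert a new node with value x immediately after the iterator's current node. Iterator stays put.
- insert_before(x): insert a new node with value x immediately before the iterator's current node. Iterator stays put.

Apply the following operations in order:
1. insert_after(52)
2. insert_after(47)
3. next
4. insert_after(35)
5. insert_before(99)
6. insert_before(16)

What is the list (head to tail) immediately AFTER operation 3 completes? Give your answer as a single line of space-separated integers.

Answer: 6 47 52 4 7 5 8

Derivation:
After 1 (insert_after(52)): list=[6, 52, 4, 7, 5, 8] cursor@6
After 2 (insert_after(47)): list=[6, 47, 52, 4, 7, 5, 8] cursor@6
After 3 (next): list=[6, 47, 52, 4, 7, 5, 8] cursor@47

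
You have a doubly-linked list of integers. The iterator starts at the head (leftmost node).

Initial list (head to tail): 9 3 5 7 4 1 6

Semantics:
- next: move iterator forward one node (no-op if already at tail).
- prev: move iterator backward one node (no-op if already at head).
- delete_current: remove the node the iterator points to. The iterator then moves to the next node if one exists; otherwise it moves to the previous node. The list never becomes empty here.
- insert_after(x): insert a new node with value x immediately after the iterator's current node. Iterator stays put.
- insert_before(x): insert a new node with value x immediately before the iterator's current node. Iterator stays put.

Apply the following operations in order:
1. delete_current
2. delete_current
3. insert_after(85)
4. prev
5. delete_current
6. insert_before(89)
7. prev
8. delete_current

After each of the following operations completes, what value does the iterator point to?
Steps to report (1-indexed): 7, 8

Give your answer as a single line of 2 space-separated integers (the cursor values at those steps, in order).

Answer: 89 85

Derivation:
After 1 (delete_current): list=[3, 5, 7, 4, 1, 6] cursor@3
After 2 (delete_current): list=[5, 7, 4, 1, 6] cursor@5
After 3 (insert_after(85)): list=[5, 85, 7, 4, 1, 6] cursor@5
After 4 (prev): list=[5, 85, 7, 4, 1, 6] cursor@5
After 5 (delete_current): list=[85, 7, 4, 1, 6] cursor@85
After 6 (insert_before(89)): list=[89, 85, 7, 4, 1, 6] cursor@85
After 7 (prev): list=[89, 85, 7, 4, 1, 6] cursor@89
After 8 (delete_current): list=[85, 7, 4, 1, 6] cursor@85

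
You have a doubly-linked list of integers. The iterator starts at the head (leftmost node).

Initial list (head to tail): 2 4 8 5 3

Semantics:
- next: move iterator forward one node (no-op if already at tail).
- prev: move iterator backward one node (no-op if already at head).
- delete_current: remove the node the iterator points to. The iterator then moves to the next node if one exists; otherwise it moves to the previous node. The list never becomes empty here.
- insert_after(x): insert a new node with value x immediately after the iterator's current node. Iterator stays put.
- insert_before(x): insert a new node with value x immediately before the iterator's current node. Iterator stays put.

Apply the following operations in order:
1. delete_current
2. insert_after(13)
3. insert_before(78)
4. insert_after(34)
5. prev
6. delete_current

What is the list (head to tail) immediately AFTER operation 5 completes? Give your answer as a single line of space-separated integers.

After 1 (delete_current): list=[4, 8, 5, 3] cursor@4
After 2 (insert_after(13)): list=[4, 13, 8, 5, 3] cursor@4
After 3 (insert_before(78)): list=[78, 4, 13, 8, 5, 3] cursor@4
After 4 (insert_after(34)): list=[78, 4, 34, 13, 8, 5, 3] cursor@4
After 5 (prev): list=[78, 4, 34, 13, 8, 5, 3] cursor@78

Answer: 78 4 34 13 8 5 3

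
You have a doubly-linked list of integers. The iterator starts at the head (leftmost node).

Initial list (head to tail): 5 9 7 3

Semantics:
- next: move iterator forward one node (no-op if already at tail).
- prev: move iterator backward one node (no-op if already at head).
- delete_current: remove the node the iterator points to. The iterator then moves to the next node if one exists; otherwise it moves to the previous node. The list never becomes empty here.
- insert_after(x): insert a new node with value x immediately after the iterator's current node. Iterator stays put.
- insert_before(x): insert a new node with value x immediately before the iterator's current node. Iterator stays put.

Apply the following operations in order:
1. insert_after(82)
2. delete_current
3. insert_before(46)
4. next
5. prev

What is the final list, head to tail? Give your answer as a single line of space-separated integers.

After 1 (insert_after(82)): list=[5, 82, 9, 7, 3] cursor@5
After 2 (delete_current): list=[82, 9, 7, 3] cursor@82
After 3 (insert_before(46)): list=[46, 82, 9, 7, 3] cursor@82
After 4 (next): list=[46, 82, 9, 7, 3] cursor@9
After 5 (prev): list=[46, 82, 9, 7, 3] cursor@82

Answer: 46 82 9 7 3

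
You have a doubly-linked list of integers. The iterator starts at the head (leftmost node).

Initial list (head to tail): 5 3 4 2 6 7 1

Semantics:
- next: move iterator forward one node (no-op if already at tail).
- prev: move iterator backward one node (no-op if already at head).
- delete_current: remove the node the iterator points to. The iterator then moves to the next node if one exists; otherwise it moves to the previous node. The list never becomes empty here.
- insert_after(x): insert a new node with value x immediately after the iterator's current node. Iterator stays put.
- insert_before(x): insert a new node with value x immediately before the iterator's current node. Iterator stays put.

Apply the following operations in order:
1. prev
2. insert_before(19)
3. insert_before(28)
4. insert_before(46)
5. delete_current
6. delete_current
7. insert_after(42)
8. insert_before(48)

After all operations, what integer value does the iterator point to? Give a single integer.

After 1 (prev): list=[5, 3, 4, 2, 6, 7, 1] cursor@5
After 2 (insert_before(19)): list=[19, 5, 3, 4, 2, 6, 7, 1] cursor@5
After 3 (insert_before(28)): list=[19, 28, 5, 3, 4, 2, 6, 7, 1] cursor@5
After 4 (insert_before(46)): list=[19, 28, 46, 5, 3, 4, 2, 6, 7, 1] cursor@5
After 5 (delete_current): list=[19, 28, 46, 3, 4, 2, 6, 7, 1] cursor@3
After 6 (delete_current): list=[19, 28, 46, 4, 2, 6, 7, 1] cursor@4
After 7 (insert_after(42)): list=[19, 28, 46, 4, 42, 2, 6, 7, 1] cursor@4
After 8 (insert_before(48)): list=[19, 28, 46, 48, 4, 42, 2, 6, 7, 1] cursor@4

Answer: 4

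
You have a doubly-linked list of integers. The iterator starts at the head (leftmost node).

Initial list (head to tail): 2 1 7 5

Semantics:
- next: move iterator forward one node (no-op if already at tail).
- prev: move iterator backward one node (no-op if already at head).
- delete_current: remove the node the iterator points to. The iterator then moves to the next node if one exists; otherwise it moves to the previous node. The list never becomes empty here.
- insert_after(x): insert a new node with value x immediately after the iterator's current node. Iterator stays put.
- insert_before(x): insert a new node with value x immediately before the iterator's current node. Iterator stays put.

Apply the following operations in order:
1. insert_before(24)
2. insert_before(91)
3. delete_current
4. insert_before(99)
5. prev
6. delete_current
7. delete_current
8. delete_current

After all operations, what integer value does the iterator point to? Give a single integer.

Answer: 5

Derivation:
After 1 (insert_before(24)): list=[24, 2, 1, 7, 5] cursor@2
After 2 (insert_before(91)): list=[24, 91, 2, 1, 7, 5] cursor@2
After 3 (delete_current): list=[24, 91, 1, 7, 5] cursor@1
After 4 (insert_before(99)): list=[24, 91, 99, 1, 7, 5] cursor@1
After 5 (prev): list=[24, 91, 99, 1, 7, 5] cursor@99
After 6 (delete_current): list=[24, 91, 1, 7, 5] cursor@1
After 7 (delete_current): list=[24, 91, 7, 5] cursor@7
After 8 (delete_current): list=[24, 91, 5] cursor@5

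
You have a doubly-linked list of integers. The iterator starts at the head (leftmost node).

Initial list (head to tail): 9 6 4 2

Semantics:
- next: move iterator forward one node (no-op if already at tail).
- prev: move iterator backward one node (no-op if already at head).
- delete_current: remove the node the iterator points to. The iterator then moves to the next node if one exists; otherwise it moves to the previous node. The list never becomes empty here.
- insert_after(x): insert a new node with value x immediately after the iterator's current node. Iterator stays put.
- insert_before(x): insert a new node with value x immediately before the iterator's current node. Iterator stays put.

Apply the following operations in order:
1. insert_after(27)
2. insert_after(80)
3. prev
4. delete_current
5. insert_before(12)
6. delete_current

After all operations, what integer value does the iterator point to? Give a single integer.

Answer: 27

Derivation:
After 1 (insert_after(27)): list=[9, 27, 6, 4, 2] cursor@9
After 2 (insert_after(80)): list=[9, 80, 27, 6, 4, 2] cursor@9
After 3 (prev): list=[9, 80, 27, 6, 4, 2] cursor@9
After 4 (delete_current): list=[80, 27, 6, 4, 2] cursor@80
After 5 (insert_before(12)): list=[12, 80, 27, 6, 4, 2] cursor@80
After 6 (delete_current): list=[12, 27, 6, 4, 2] cursor@27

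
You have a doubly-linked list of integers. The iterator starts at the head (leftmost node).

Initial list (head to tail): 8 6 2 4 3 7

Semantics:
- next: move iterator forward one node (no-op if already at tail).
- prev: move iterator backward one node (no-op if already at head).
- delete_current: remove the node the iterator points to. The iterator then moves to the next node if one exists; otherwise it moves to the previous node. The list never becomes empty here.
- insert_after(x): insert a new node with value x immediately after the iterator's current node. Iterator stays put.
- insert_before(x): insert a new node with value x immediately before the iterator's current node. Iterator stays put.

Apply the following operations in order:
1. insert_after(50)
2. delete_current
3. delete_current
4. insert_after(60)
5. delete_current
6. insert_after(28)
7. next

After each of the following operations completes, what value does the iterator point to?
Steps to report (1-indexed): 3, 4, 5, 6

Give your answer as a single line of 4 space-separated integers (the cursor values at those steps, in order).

After 1 (insert_after(50)): list=[8, 50, 6, 2, 4, 3, 7] cursor@8
After 2 (delete_current): list=[50, 6, 2, 4, 3, 7] cursor@50
After 3 (delete_current): list=[6, 2, 4, 3, 7] cursor@6
After 4 (insert_after(60)): list=[6, 60, 2, 4, 3, 7] cursor@6
After 5 (delete_current): list=[60, 2, 4, 3, 7] cursor@60
After 6 (insert_after(28)): list=[60, 28, 2, 4, 3, 7] cursor@60
After 7 (next): list=[60, 28, 2, 4, 3, 7] cursor@28

Answer: 6 6 60 60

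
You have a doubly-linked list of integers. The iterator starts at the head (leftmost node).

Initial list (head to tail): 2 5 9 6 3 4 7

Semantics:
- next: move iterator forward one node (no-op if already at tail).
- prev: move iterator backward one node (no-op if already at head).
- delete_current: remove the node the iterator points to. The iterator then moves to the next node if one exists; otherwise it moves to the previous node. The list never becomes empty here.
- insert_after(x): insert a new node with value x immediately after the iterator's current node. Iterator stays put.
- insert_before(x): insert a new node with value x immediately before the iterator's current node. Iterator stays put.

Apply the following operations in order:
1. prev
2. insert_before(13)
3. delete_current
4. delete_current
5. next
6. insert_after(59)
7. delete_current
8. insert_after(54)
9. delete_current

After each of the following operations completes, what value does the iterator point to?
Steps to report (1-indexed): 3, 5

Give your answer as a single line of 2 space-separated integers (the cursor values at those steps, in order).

Answer: 5 6

Derivation:
After 1 (prev): list=[2, 5, 9, 6, 3, 4, 7] cursor@2
After 2 (insert_before(13)): list=[13, 2, 5, 9, 6, 3, 4, 7] cursor@2
After 3 (delete_current): list=[13, 5, 9, 6, 3, 4, 7] cursor@5
After 4 (delete_current): list=[13, 9, 6, 3, 4, 7] cursor@9
After 5 (next): list=[13, 9, 6, 3, 4, 7] cursor@6
After 6 (insert_after(59)): list=[13, 9, 6, 59, 3, 4, 7] cursor@6
After 7 (delete_current): list=[13, 9, 59, 3, 4, 7] cursor@59
After 8 (insert_after(54)): list=[13, 9, 59, 54, 3, 4, 7] cursor@59
After 9 (delete_current): list=[13, 9, 54, 3, 4, 7] cursor@54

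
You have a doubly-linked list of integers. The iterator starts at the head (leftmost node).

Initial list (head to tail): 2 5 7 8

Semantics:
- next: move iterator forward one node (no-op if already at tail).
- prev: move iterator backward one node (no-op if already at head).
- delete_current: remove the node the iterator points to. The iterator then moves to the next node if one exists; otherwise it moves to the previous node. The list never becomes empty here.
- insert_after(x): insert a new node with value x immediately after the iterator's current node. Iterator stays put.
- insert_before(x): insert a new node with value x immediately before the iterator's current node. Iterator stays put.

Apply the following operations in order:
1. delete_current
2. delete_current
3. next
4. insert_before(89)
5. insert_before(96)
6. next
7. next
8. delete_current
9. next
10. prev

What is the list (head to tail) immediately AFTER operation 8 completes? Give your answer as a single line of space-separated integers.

After 1 (delete_current): list=[5, 7, 8] cursor@5
After 2 (delete_current): list=[7, 8] cursor@7
After 3 (next): list=[7, 8] cursor@8
After 4 (insert_before(89)): list=[7, 89, 8] cursor@8
After 5 (insert_before(96)): list=[7, 89, 96, 8] cursor@8
After 6 (next): list=[7, 89, 96, 8] cursor@8
After 7 (next): list=[7, 89, 96, 8] cursor@8
After 8 (delete_current): list=[7, 89, 96] cursor@96

Answer: 7 89 96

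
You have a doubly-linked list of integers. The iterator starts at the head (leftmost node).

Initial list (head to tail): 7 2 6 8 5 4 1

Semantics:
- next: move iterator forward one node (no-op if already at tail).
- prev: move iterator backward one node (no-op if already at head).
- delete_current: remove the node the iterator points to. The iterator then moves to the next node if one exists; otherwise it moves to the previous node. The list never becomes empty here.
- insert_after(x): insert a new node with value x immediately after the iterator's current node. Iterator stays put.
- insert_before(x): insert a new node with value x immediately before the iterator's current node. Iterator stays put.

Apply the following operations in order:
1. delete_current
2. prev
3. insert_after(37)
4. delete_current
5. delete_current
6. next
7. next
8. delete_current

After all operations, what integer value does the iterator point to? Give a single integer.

Answer: 4

Derivation:
After 1 (delete_current): list=[2, 6, 8, 5, 4, 1] cursor@2
After 2 (prev): list=[2, 6, 8, 5, 4, 1] cursor@2
After 3 (insert_after(37)): list=[2, 37, 6, 8, 5, 4, 1] cursor@2
After 4 (delete_current): list=[37, 6, 8, 5, 4, 1] cursor@37
After 5 (delete_current): list=[6, 8, 5, 4, 1] cursor@6
After 6 (next): list=[6, 8, 5, 4, 1] cursor@8
After 7 (next): list=[6, 8, 5, 4, 1] cursor@5
After 8 (delete_current): list=[6, 8, 4, 1] cursor@4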